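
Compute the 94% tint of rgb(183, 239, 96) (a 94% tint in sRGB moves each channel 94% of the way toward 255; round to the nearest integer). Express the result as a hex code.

A 94% tint moves each channel 94% toward 255:
  R: 183 + 67.68 = 250.68 → 251
  G: 239 + 0.94×(255−239) = 239 + 15.04 = 254.04 → 254
  B: 96 + 149.46 = 245.46 → 245
rgb(251, 254, 245) = #fbfef5.

#fbfef5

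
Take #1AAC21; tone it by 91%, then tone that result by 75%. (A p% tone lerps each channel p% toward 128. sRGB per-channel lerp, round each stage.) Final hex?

#1AAC21 is rgb(26, 172, 33).
Lerp each channel 91% toward 128:
  R: 26 + 92.82 = 118.82 → 119
  G: 172 − 40.04 = 131.96 → 132
  B: 33 + 0.91×(128−33) = 33 + 86.45 = 119.45 → 119
After the tone: rgb(119, 132, 119) = #778477.
A 75% tone moves each channel 75% toward 128:
  R: 119 + 0.75×(128−119) = 119 + 6.75 = 125.75 → 126
  G: 132 + 0.75×(128−132) = 132 − 3 = 129 → 129
  B: 119 + 0.75×(128−119) = 119 + 6.75 = 125.75 → 126
rgb(126, 129, 126) = #7E817E.

#7E817E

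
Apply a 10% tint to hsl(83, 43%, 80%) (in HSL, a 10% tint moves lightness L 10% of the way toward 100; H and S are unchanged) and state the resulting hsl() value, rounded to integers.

hsl(83, 43%, 82%)

L moves 10% from 80 toward 100: 80 + 2 = 82 → 82.
H and S are unchanged.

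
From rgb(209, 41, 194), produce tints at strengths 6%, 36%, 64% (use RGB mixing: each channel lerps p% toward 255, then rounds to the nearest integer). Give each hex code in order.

6%: (209 + 2.76 = 211.76→212, 41 + 12.84 = 53.84→54, 194 + 3.66 = 197.66→198) → #D436C6
36%: (209 + 16.56 = 225.56→226, 41 + 77.04 = 118.04→118, 194 + 21.96 = 215.96→216) → #E276D8
64%: (209 + 29.44 = 238.44→238, 41 + 136.96 = 177.96→178, 194 + 39.04 = 233.04→233) → #EEB2E9

#D436C6, #E276D8, #EEB2E9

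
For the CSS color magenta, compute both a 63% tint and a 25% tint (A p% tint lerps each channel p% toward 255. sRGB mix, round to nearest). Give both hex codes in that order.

#ffa1ff, #ff40ff

CSS magenta is rgb(255, 0, 255).
63% tint:
  R: 255 + 0.63×(255−255) = 255 + 0 = 255 → 255
  G: 0 + 160.65 = 160.65 → 161
  B: 255 + 0 = 255 → 255
  → #ffa1ff
25% tint:
  R: 255 + 0.25×(255−255) = 255 + 0 = 255 → 255
  G: 0 + 0.25×(255−0) = 0 + 63.75 = 63.75 → 64
  B: 255 + 0.25×(255−255) = 255 + 0 = 255 → 255
  → #ff40ff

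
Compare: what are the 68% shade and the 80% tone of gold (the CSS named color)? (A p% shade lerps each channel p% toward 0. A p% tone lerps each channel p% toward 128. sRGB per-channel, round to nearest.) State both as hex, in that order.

CSS gold is rgb(255, 215, 0).
68% shade:
  R: 255 + 0.68×(0−255) = 255 − 173.4 = 81.6 → 82
  G: 215 + 0.68×(0−215) = 215 − 146.2 = 68.8 → 69
  B: 0 + 0 = 0 → 0
  → #524500
80% tone:
  R: 255 + 0.8×(128−255) = 255 − 101.6 = 153.4 → 153
  G: 215 + 0.8×(128−215) = 215 − 69.6 = 145.4 → 145
  B: 0 + 102.4 = 102.4 → 102
  → #999166

#524500, #999166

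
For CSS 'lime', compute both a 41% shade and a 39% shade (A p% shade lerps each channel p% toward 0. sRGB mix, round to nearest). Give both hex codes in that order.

CSS lime is rgb(0, 255, 0).
41% shade:
  R: 0 + 0.41×(0−0) = 0 + 0 = 0 → 0
  G: 255 − 104.55 = 150.45 → 150
  B: 0 + 0.41×(0−0) = 0 + 0 = 0 → 0
  → #009600
39% shade:
  R: 0 + 0 = 0 → 0
  G: 255 − 99.45 = 155.55 → 156
  B: 0 + 0 = 0 → 0
  → #009c00

#009600, #009c00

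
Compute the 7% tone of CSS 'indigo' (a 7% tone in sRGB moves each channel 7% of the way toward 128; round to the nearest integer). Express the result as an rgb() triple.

rgb(79, 9, 130)

CSS indigo is rgb(75, 0, 130).
Per channel, c → c + 0.07(128 − c):
  R: 75 + 3.71 = 78.71 → 79
  G: 0 + 0.07×(128−0) = 0 + 8.96 = 8.96 → 9
  B: 130 + 0.07×(128−130) = 130 − 0.14 = 129.86 → 130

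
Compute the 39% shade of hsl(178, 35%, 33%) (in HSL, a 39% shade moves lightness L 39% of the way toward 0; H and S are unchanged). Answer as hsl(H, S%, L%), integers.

hsl(178, 35%, 20%)

L moves 39% from 33 toward 0: 33 − 12.87 = 20.13 → 20.
H and S are unchanged.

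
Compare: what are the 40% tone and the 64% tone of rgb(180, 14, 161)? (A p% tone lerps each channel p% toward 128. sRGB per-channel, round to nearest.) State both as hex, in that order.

#9f3c94, #93578c

40% tone:
  R: 180 − 20.8 = 159.2 → 159
  G: 14 + 0.4×(128−14) = 14 + 45.6 = 59.6 → 60
  B: 161 − 13.2 = 147.8 → 148
  → #9f3c94
64% tone:
  R: 180 + 0.64×(128−180) = 180 − 33.28 = 146.72 → 147
  G: 14 + 0.64×(128−14) = 14 + 72.96 = 86.96 → 87
  B: 161 − 21.12 = 139.88 → 140
  → #93578c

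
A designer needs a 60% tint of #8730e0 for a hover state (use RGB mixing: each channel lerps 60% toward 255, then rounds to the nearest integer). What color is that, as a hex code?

#cfacf3

#8730e0 is rgb(135, 48, 224).
Lerp each channel 60% toward 255:
  R: 135 + 72 = 207 → 207
  G: 48 + 124.2 = 172.2 → 172
  B: 224 + 0.6×(255−224) = 224 + 18.6 = 242.6 → 243
rgb(207, 172, 243) = #cfacf3.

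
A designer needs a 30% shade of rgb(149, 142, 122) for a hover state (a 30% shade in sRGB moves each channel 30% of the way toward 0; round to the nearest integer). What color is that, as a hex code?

#686355

A 30% shade moves each channel 30% toward 0:
  R: 149 + 0.3×(0−149) = 149 − 44.7 = 104.3 → 104
  G: 142 + 0.3×(0−142) = 142 − 42.6 = 99.4 → 99
  B: 122 − 36.6 = 85.4 → 85
rgb(104, 99, 85) = #686355.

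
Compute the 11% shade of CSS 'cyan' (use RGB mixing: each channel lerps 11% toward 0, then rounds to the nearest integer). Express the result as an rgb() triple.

rgb(0, 227, 227)

CSS cyan is rgb(0, 255, 255).
Lerp each channel 11% toward 0:
  R: 0 + 0.11×(0−0) = 0 + 0 = 0 → 0
  G: 255 − 28.05 = 226.95 → 227
  B: 255 + 0.11×(0−255) = 255 − 28.05 = 226.95 → 227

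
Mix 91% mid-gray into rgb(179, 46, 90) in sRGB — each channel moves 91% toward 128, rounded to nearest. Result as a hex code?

#85797D

Per channel, c → c + 0.91(128 − c):
  R: 179 + 0.91×(128−179) = 179 − 46.41 = 132.59 → 133
  G: 46 + 74.62 = 120.62 → 121
  B: 90 + 34.58 = 124.58 → 125
rgb(133, 121, 125) = #85797D.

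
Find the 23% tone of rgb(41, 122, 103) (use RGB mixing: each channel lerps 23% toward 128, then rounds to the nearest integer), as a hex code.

#3D7B6D

Lerp each channel 23% toward 128:
  R: 41 + 0.23×(128−41) = 41 + 20.01 = 61.01 → 61
  G: 122 + 0.23×(128−122) = 122 + 1.38 = 123.38 → 123
  B: 103 + 5.75 = 108.75 → 109
rgb(61, 123, 109) = #3D7B6D.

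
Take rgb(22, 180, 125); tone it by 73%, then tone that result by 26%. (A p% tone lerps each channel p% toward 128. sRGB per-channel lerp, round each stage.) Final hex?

A 73% tone moves each channel 73% toward 128:
  R: 22 + 77.38 = 99.38 → 99
  G: 180 + 0.73×(128−180) = 180 − 37.96 = 142.04 → 142
  B: 125 + 2.19 = 127.19 → 127
After the tone: rgb(99, 142, 127) = #638e7f.
A 26% tone moves each channel 26% toward 128:
  R: 99 + 0.26×(128−99) = 99 + 7.54 = 106.54 → 107
  G: 142 + 0.26×(128−142) = 142 − 3.64 = 138.36 → 138
  B: 127 + 0.26 = 127.26 → 127
rgb(107, 138, 127) = #6b8a7f.

#6b8a7f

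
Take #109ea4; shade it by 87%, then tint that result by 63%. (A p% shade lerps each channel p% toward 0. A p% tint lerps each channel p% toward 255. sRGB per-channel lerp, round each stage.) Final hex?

#a1a8a8

#109ea4 is rgb(16, 158, 164).
An 87% shade moves each channel 87% toward 0:
  R: 16 + 0.87×(0−16) = 16 − 13.92 = 2.08 → 2
  G: 158 − 137.46 = 20.54 → 21
  B: 164 + 0.87×(0−164) = 164 − 142.68 = 21.32 → 21
After the shade: rgb(2, 21, 21) = #021515.
Per channel, c → c + 0.63(255 − c):
  R: 2 + 0.63×(255−2) = 2 + 159.39 = 161.39 → 161
  G: 21 + 147.42 = 168.42 → 168
  B: 21 + 0.63×(255−21) = 21 + 147.42 = 168.42 → 168
rgb(161, 168, 168) = #a1a8a8.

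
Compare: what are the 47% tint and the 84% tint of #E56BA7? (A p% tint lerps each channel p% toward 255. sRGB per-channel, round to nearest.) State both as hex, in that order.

#E56BA7 is rgb(229, 107, 167).
47% tint:
  R: 229 + 12.22 = 241.22 → 241
  G: 107 + 0.47×(255−107) = 107 + 69.56 = 176.56 → 177
  B: 167 + 0.47×(255−167) = 167 + 41.36 = 208.36 → 208
  → #F1B1D0
84% tint:
  R: 229 + 0.84×(255−229) = 229 + 21.84 = 250.84 → 251
  G: 107 + 0.84×(255−107) = 107 + 124.32 = 231.32 → 231
  B: 167 + 0.84×(255−167) = 167 + 73.92 = 240.92 → 241
  → #FBE7F1

#F1B1D0, #FBE7F1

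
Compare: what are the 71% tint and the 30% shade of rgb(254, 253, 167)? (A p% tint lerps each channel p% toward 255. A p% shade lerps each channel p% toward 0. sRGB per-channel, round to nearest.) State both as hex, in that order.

71% tint:
  R: 254 + 0.71 = 254.71 → 255
  G: 253 + 1.42 = 254.42 → 254
  B: 167 + 0.71×(255−167) = 167 + 62.48 = 229.48 → 229
  → #FFFEE5
30% shade:
  R: 254 + 0.3×(0−254) = 254 − 76.2 = 177.8 → 178
  G: 253 − 75.9 = 177.1 → 177
  B: 167 + 0.3×(0−167) = 167 − 50.1 = 116.9 → 117
  → #B2B175

#FFFEE5, #B2B175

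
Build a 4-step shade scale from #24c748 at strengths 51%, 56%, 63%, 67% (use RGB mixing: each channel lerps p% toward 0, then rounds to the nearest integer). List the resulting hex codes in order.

#126223, #105820, #0d4a1b, #0c4218

#24c748 is rgb(36, 199, 72).
51%: (36 − 18.36 = 17.64→18, 199 − 101.49 = 97.51→98, 72 − 36.72 = 35.28→35) → #126223
56%: (36 − 20.16 = 15.84→16, 199 − 111.44 = 87.56→88, 72 − 40.32 = 31.68→32) → #105820
63%: (36 − 22.68 = 13.32→13, 199 − 125.37 = 73.63→74, 72 − 45.36 = 26.64→27) → #0d4a1b
67%: (36 − 24.12 = 11.88→12, 199 − 133.33 = 65.67→66, 72 − 48.24 = 23.76→24) → #0c4218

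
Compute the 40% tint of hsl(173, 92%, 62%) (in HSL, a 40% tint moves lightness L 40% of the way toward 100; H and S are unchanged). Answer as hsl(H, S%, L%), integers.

hsl(173, 92%, 77%)

L moves 40% from 62 toward 100: 62 + 15.2 = 77.2 → 77.
H and S are unchanged.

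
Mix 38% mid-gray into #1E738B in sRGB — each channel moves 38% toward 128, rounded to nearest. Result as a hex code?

#1E738B is rgb(30, 115, 139).
Lerp each channel 38% toward 128:
  R: 30 + 0.38×(128−30) = 30 + 37.24 = 67.24 → 67
  G: 115 + 0.38×(128−115) = 115 + 4.94 = 119.94 → 120
  B: 139 − 4.18 = 134.82 → 135
rgb(67, 120, 135) = #437887.

#437887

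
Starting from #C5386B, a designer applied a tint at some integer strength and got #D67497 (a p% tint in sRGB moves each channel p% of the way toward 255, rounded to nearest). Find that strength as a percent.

30%

#C5386B is rgb(197, 56, 107); #D67497 is rgb(214, 116, 151).
On the G channel (widest range): 116 ≈ 56 + (p/100)(255 − 56), so p ≈ 100×(116 − 56)/(255 − 56) = 6000/199 = 30.15.
p = 30 reproduces all three channels after rounding.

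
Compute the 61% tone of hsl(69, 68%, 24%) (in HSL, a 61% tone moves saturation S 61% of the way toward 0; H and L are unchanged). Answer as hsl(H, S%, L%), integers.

hsl(69, 27%, 24%)

S moves 61% from 68 toward 0: 68 − 41.48 = 26.52 → 27.
H and L are unchanged.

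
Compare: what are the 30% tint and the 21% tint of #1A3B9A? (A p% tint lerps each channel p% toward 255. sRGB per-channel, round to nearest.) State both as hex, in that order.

#1A3B9A is rgb(26, 59, 154).
30% tint:
  R: 26 + 68.7 = 94.7 → 95
  G: 59 + 58.8 = 117.8 → 118
  B: 154 + 0.3×(255−154) = 154 + 30.3 = 184.3 → 184
  → #5F76B8
21% tint:
  R: 26 + 48.09 = 74.09 → 74
  G: 59 + 0.21×(255−59) = 59 + 41.16 = 100.16 → 100
  B: 154 + 0.21×(255−154) = 154 + 21.21 = 175.21 → 175
  → #4A64AF

#5F76B8, #4A64AF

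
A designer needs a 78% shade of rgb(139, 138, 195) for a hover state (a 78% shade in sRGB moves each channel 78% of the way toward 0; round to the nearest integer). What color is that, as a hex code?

Per channel, c → c + 0.78(0 − c):
  R: 139 − 108.42 = 30.58 → 31
  G: 138 + 0.78×(0−138) = 138 − 107.64 = 30.36 → 30
  B: 195 − 152.1 = 42.9 → 43
rgb(31, 30, 43) = #1F1E2B.

#1F1E2B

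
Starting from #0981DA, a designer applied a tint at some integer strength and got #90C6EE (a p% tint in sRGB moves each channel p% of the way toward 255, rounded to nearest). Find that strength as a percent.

#0981DA is rgb(9, 129, 218); #90C6EE is rgb(144, 198, 238).
On the R channel (widest range): 144 ≈ 9 + (p/100)(255 − 9), so p ≈ 100×(144 − 9)/(255 − 9) = 13500/246 = 54.88.
p = 55 reproduces all three channels after rounding.

55%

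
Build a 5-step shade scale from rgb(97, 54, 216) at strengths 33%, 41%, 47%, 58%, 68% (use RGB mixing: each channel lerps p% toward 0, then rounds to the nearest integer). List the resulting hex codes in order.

33%: (97 − 32.01 = 64.99→65, 54 − 17.82 = 36.18→36, 216 − 71.28 = 144.72→145) → #412491
41%: (97 − 39.77 = 57.23→57, 54 − 22.14 = 31.86→32, 216 − 88.56 = 127.44→127) → #39207f
47%: (97 − 45.59 = 51.41→51, 54 − 25.38 = 28.62→29, 216 − 101.52 = 114.48→114) → #331d72
58%: (97 − 56.26 = 40.74→41, 54 − 31.32 = 22.68→23, 216 − 125.28 = 90.72→91) → #29175b
68%: (97 − 65.96 = 31.04→31, 54 − 36.72 = 17.28→17, 216 − 146.88 = 69.12→69) → #1f1145

#412491, #39207f, #331d72, #29175b, #1f1145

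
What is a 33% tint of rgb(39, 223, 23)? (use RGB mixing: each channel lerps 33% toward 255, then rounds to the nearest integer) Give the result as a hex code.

#6EEA64

A 33% tint moves each channel 33% toward 255:
  R: 39 + 71.28 = 110.28 → 110
  G: 223 + 0.33×(255−223) = 223 + 10.56 = 233.56 → 234
  B: 23 + 0.33×(255−23) = 23 + 76.56 = 99.56 → 100
rgb(110, 234, 100) = #6EEA64.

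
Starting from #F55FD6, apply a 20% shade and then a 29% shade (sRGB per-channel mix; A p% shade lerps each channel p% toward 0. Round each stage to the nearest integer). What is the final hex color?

#F55FD6 is rgb(245, 95, 214).
Per channel, c → c + 0.2(0 − c):
  R: 245 + 0.2×(0−245) = 245 − 49 = 196 → 196
  G: 95 − 19 = 76 → 76
  B: 214 + 0.2×(0−214) = 214 − 42.8 = 171.2 → 171
After the shade: rgb(196, 76, 171) = #C44CAB.
Per channel, c → c + 0.29(0 − c):
  R: 196 + 0.29×(0−196) = 196 − 56.84 = 139.16 → 139
  G: 76 − 22.04 = 53.96 → 54
  B: 171 + 0.29×(0−171) = 171 − 49.59 = 121.41 → 121
rgb(139, 54, 121) = #8B3679.

#8B3679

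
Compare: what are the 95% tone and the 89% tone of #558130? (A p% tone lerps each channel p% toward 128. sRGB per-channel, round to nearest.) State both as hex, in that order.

#7E807C, #7B8077

#558130 is rgb(85, 129, 48).
95% tone:
  R: 85 + 40.85 = 125.85 → 126
  G: 129 + 0.95×(128−129) = 129 − 0.95 = 128.05 → 128
  B: 48 + 0.95×(128−48) = 48 + 76 = 124 → 124
  → #7E807C
89% tone:
  R: 85 + 38.27 = 123.27 → 123
  G: 129 + 0.89×(128−129) = 129 − 0.89 = 128.11 → 128
  B: 48 + 71.2 = 119.2 → 119
  → #7B8077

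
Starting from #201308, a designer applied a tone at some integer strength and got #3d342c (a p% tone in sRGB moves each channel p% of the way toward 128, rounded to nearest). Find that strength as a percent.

30%

#201308 is rgb(32, 19, 8); #3d342c is rgb(61, 52, 44).
On the B channel (widest range): 44 ≈ 8 + (p/100)(128 − 8), so p ≈ 100×(44 − 8)/(128 − 8) = 3600/120 = 30.00.
p = 30 reproduces all three channels after rounding.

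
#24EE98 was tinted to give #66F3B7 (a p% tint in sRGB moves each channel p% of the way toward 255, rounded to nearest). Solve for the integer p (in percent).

30%

#24EE98 is rgb(36, 238, 152); #66F3B7 is rgb(102, 243, 183).
On the R channel (widest range): 102 ≈ 36 + (p/100)(255 − 36), so p ≈ 100×(102 − 36)/(255 − 36) = 6600/219 = 30.14.
p = 30 reproduces all three channels after rounding.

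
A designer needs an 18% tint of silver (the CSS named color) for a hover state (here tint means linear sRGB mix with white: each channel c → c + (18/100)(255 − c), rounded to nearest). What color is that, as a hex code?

CSS silver is rgb(192, 192, 192).
Lerp each channel 18% toward 255:
  R: 192 + 0.18×(255−192) = 192 + 11.34 = 203.34 → 203
  G: 192 + 11.34 = 203.34 → 203
  B: 192 + 0.18×(255−192) = 192 + 11.34 = 203.34 → 203
rgb(203, 203, 203) = #cbcbcb.

#cbcbcb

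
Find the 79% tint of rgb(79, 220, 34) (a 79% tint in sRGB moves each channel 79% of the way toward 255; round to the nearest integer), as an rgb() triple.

rgb(218, 248, 209)

A 79% tint moves each channel 79% toward 255:
  R: 79 + 0.79×(255−79) = 79 + 139.04 = 218.04 → 218
  G: 220 + 0.79×(255−220) = 220 + 27.65 = 247.65 → 248
  B: 34 + 174.59 = 208.59 → 209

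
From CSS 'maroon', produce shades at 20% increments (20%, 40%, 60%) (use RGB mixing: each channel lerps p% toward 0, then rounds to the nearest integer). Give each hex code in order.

CSS maroon is rgb(128, 0, 0).
20%: (128 − 25.6 = 102.4→102, 0→0, 0→0) → #660000
40%: (128 − 51.2 = 76.8→77, 0→0, 0→0) → #4d0000
60%: (128 − 76.8 = 51.2→51, 0→0, 0→0) → #330000

#660000, #4d0000, #330000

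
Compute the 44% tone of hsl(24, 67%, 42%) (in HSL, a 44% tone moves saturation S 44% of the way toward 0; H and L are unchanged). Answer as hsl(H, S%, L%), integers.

S moves 44% from 67 toward 0: 67 − 29.48 = 37.52 → 38.
H and L are unchanged.

hsl(24, 38%, 42%)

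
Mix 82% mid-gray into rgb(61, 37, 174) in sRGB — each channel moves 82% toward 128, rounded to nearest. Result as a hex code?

Per channel, c → c + 0.82(128 − c):
  R: 61 + 0.82×(128−61) = 61 + 54.94 = 115.94 → 116
  G: 37 + 0.82×(128−37) = 37 + 74.62 = 111.62 → 112
  B: 174 − 37.72 = 136.28 → 136
rgb(116, 112, 136) = #747088.

#747088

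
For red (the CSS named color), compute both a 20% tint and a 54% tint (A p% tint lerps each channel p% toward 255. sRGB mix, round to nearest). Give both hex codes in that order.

CSS red is rgb(255, 0, 0).
20% tint:
  R: 255 + 0.2×(255−255) = 255 + 0 = 255 → 255
  G: 0 + 0.2×(255−0) = 0 + 51 = 51 → 51
  B: 0 + 0.2×(255−0) = 0 + 51 = 51 → 51
  → #ff3333
54% tint:
  R: 255 + 0 = 255 → 255
  G: 0 + 0.54×(255−0) = 0 + 137.7 = 137.7 → 138
  B: 0 + 0.54×(255−0) = 0 + 137.7 = 137.7 → 138
  → #ff8a8a

#ff3333, #ff8a8a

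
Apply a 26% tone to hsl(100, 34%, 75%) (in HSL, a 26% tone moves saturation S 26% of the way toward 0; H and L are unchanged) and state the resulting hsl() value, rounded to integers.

hsl(100, 25%, 75%)

S moves 26% from 34 toward 0: 34 − 8.84 = 25.16 → 25.
H and L are unchanged.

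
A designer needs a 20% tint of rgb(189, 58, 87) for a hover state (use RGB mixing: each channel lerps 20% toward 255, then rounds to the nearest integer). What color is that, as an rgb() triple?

rgb(202, 97, 121)

Per channel, c → c + 0.2(255 − c):
  R: 189 + 0.2×(255−189) = 189 + 13.2 = 202.2 → 202
  G: 58 + 0.2×(255−58) = 58 + 39.4 = 97.4 → 97
  B: 87 + 0.2×(255−87) = 87 + 33.6 = 120.6 → 121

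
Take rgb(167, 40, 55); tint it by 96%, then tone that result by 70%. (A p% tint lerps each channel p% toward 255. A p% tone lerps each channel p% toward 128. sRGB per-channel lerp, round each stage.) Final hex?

#A5A3A4

A 96% tint moves each channel 96% toward 255:
  R: 167 + 84.48 = 251.48 → 251
  G: 40 + 0.96×(255−40) = 40 + 206.4 = 246.4 → 246
  B: 55 + 0.96×(255−55) = 55 + 192 = 247 → 247
After the tint: rgb(251, 246, 247) = #FBF6F7.
Lerp each channel 70% toward 128:
  R: 251 − 86.1 = 164.9 → 165
  G: 246 − 82.6 = 163.4 → 163
  B: 247 + 0.7×(128−247) = 247 − 83.3 = 163.7 → 164
rgb(165, 163, 164) = #A5A3A4.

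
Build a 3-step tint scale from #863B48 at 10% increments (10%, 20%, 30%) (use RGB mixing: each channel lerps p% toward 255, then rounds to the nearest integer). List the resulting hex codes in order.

#924F5A, #9E626D, #AA767F

#863B48 is rgb(134, 59, 72).
10%: (134 + 12.1 = 146.1→146, 59 + 19.6 = 78.6→79, 72 + 18.3 = 90.3→90) → #924F5A
20%: (134 + 24.2 = 158.2→158, 59 + 39.2 = 98.2→98, 72 + 36.6 = 108.6→109) → #9E626D
30%: (134 + 36.3 = 170.3→170, 59 + 58.8 = 117.8→118, 72 + 54.9 = 126.9→127) → #AA767F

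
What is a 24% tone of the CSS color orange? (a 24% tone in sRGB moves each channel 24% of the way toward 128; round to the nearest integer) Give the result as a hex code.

CSS orange is rgb(255, 165, 0).
A 24% tone moves each channel 24% toward 128:
  R: 255 + 0.24×(128−255) = 255 − 30.48 = 224.52 → 225
  G: 165 + 0.24×(128−165) = 165 − 8.88 = 156.12 → 156
  B: 0 + 0.24×(128−0) = 0 + 30.72 = 30.72 → 31
rgb(225, 156, 31) = #E19C1F.

#E19C1F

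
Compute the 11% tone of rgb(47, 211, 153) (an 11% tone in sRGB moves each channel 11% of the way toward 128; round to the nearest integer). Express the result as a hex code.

#38CA96

Lerp each channel 11% toward 128:
  R: 47 + 8.91 = 55.91 → 56
  G: 211 + 0.11×(128−211) = 211 − 9.13 = 201.87 → 202
  B: 153 + 0.11×(128−153) = 153 − 2.75 = 150.25 → 150
rgb(56, 202, 150) = #38CA96.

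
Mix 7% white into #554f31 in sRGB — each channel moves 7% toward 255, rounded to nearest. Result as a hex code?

#554f31 is rgb(85, 79, 49).
A 7% tint moves each channel 7% toward 255:
  R: 85 + 0.07×(255−85) = 85 + 11.9 = 96.9 → 97
  G: 79 + 0.07×(255−79) = 79 + 12.32 = 91.32 → 91
  B: 49 + 0.07×(255−49) = 49 + 14.42 = 63.42 → 63
rgb(97, 91, 63) = #615b3f.

#615b3f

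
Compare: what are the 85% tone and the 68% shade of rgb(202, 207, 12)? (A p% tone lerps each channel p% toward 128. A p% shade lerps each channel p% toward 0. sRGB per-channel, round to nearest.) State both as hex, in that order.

85% tone:
  R: 202 − 62.9 = 139.1 → 139
  G: 207 − 67.15 = 139.85 → 140
  B: 12 + 0.85×(128−12) = 12 + 98.6 = 110.6 → 111
  → #8b8c6f
68% shade:
  R: 202 + 0.68×(0−202) = 202 − 137.36 = 64.64 → 65
  G: 207 + 0.68×(0−207) = 207 − 140.76 = 66.24 → 66
  B: 12 + 0.68×(0−12) = 12 − 8.16 = 3.84 → 4
  → #414204

#8b8c6f, #414204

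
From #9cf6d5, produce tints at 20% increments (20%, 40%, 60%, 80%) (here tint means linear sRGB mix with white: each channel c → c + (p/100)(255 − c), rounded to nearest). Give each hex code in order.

#b0f8dd, #c4fae6, #d7fbee, #ebfdf7

#9cf6d5 is rgb(156, 246, 213).
20%: (156 + 19.8 = 175.8→176, 246 + 1.8 = 247.8→248, 213 + 8.4 = 221.4→221) → #b0f8dd
40%: (156 + 39.6 = 195.6→196, 246 + 3.6 = 249.6→250, 213 + 16.8 = 229.8→230) → #c4fae6
60%: (156 + 59.4 = 215.4→215, 246 + 5.4 = 251.4→251, 213 + 25.2 = 238.2→238) → #d7fbee
80%: (156 + 79.2 = 235.2→235, 246 + 7.2 = 253.2→253, 213 + 33.6 = 246.6→247) → #ebfdf7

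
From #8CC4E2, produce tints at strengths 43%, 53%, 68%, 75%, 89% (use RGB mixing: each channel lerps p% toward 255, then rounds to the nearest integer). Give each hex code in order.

#BDDDEE, #C9E3F1, #DAECF6, #E2F0F8, #F2F9FC

#8CC4E2 is rgb(140, 196, 226).
43%: (140 + 49.45 = 189.45→189, 196 + 25.37 = 221.37→221, 226 + 12.47 = 238.47→238) → #BDDDEE
53%: (140 + 60.95 = 200.95→201, 196 + 31.27 = 227.27→227, 226 + 15.37 = 241.37→241) → #C9E3F1
68%: (140 + 78.2 = 218.2→218, 196 + 40.12 = 236.12→236, 226 + 19.72 = 245.72→246) → #DAECF6
75%: (140 + 86.25 = 226.25→226, 196 + 44.25 = 240.25→240, 226 + 21.75 = 247.75→248) → #E2F0F8
89%: (140 + 102.35 = 242.35→242, 196 + 52.51 = 248.51→249, 226 + 25.81 = 251.81→252) → #F2F9FC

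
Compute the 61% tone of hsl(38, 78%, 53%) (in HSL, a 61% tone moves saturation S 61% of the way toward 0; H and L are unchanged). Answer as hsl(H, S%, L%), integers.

S moves 61% from 78 toward 0: 78 − 47.58 = 30.42 → 30.
H and L are unchanged.

hsl(38, 30%, 53%)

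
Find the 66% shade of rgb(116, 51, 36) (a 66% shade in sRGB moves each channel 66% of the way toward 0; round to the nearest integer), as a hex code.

#27110C

Per channel, c → c + 0.66(0 − c):
  R: 116 − 76.56 = 39.44 → 39
  G: 51 + 0.66×(0−51) = 51 − 33.66 = 17.34 → 17
  B: 36 − 23.76 = 12.24 → 12
rgb(39, 17, 12) = #27110C.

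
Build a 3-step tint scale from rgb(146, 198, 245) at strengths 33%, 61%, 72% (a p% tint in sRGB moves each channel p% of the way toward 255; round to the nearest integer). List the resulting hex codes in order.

#b6d9f8, #d4e9fb, #e0effc

33%: (146 + 35.97 = 181.97→182, 198 + 18.81 = 216.81→217, 245 + 3.3 = 248.3→248) → #b6d9f8
61%: (146 + 66.49 = 212.49→212, 198 + 34.77 = 232.77→233, 245 + 6.1 = 251.1→251) → #d4e9fb
72%: (146 + 78.48 = 224.48→224, 198 + 41.04 = 239.04→239, 245 + 7.2 = 252.2→252) → #e0effc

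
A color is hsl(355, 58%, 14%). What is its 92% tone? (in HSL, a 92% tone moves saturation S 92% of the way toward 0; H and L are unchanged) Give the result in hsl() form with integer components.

hsl(355, 5%, 14%)

S moves 92% from 58 toward 0: 58 − 53.36 = 4.64 → 5.
H and L are unchanged.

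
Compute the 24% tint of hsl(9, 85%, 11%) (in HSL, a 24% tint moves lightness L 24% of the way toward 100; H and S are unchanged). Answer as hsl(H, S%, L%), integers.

L moves 24% from 11 toward 100: 11 + 21.36 = 32.36 → 32.
H and S are unchanged.

hsl(9, 85%, 32%)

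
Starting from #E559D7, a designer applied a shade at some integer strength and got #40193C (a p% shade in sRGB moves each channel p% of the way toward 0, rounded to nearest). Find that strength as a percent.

#E559D7 is rgb(229, 89, 215); #40193C is rgb(64, 25, 60).
On the R channel (widest range): 64 ≈ 229 + (p/100)(0 − 229), so p ≈ 100×(64 − 229)/(0 − 229) = -16500/-229 = 72.05.
p = 72 reproduces all three channels after rounding.

72%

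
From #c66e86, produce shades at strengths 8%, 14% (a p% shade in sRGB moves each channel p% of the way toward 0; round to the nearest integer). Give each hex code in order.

#c66e86 is rgb(198, 110, 134).
8%: (198 − 15.84 = 182.16→182, 110 − 8.8 = 101.2→101, 134 − 10.72 = 123.28→123) → #b6657b
14%: (198 − 27.72 = 170.28→170, 110 − 15.4 = 94.6→95, 134 − 18.76 = 115.24→115) → #aa5f73

#b6657b, #aa5f73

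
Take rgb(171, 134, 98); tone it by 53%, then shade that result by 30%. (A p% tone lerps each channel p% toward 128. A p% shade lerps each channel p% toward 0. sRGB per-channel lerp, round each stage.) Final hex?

#685C50

A 53% tone moves each channel 53% toward 128:
  R: 171 + 0.53×(128−171) = 171 − 22.79 = 148.21 → 148
  G: 134 − 3.18 = 130.82 → 131
  B: 98 + 0.53×(128−98) = 98 + 15.9 = 113.9 → 114
After the tone: rgb(148, 131, 114) = #948372.
A 30% shade moves each channel 30% toward 0:
  R: 148 + 0.3×(0−148) = 148 − 44.4 = 103.6 → 104
  G: 131 − 39.3 = 91.7 → 92
  B: 114 + 0.3×(0−114) = 114 − 34.2 = 79.8 → 80
rgb(104, 92, 80) = #685C50.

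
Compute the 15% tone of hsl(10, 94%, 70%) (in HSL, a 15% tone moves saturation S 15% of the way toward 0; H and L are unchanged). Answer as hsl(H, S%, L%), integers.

S moves 15% from 94 toward 0: 94 − 14.1 = 79.9 → 80.
H and L are unchanged.

hsl(10, 80%, 70%)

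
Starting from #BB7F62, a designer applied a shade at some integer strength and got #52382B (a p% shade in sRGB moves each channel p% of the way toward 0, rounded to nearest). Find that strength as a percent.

#BB7F62 is rgb(187, 127, 98); #52382B is rgb(82, 56, 43).
On the R channel (widest range): 82 ≈ 187 + (p/100)(0 − 187), so p ≈ 100×(82 − 187)/(0 − 187) = -10500/-187 = 56.15.
p = 56 reproduces all three channels after rounding.

56%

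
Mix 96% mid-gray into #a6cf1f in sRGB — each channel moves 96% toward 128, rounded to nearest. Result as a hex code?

#82837c

#a6cf1f is rgb(166, 207, 31).
A 96% tone moves each channel 96% toward 128:
  R: 166 − 36.48 = 129.52 → 130
  G: 207 − 75.84 = 131.16 → 131
  B: 31 + 0.96×(128−31) = 31 + 93.12 = 124.12 → 124
rgb(130, 131, 124) = #82837c.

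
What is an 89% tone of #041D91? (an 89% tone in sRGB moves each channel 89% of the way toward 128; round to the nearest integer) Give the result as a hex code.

#041D91 is rgb(4, 29, 145).
An 89% tone moves each channel 89% toward 128:
  R: 4 + 110.36 = 114.36 → 114
  G: 29 + 0.89×(128−29) = 29 + 88.11 = 117.11 → 117
  B: 145 + 0.89×(128−145) = 145 − 15.13 = 129.87 → 130
rgb(114, 117, 130) = #727582.

#727582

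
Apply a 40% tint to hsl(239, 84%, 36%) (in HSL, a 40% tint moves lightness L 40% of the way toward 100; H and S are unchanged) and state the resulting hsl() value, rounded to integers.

hsl(239, 84%, 62%)

L moves 40% from 36 toward 100: 36 + 25.6 = 61.6 → 62.
H and S are unchanged.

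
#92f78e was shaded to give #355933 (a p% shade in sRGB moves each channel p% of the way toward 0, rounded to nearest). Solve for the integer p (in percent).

64%

#92f78e is rgb(146, 247, 142); #355933 is rgb(53, 89, 51).
On the G channel (widest range): 89 ≈ 247 + (p/100)(0 − 247), so p ≈ 100×(89 − 247)/(0 − 247) = -15800/-247 = 63.97.
p = 64 reproduces all three channels after rounding.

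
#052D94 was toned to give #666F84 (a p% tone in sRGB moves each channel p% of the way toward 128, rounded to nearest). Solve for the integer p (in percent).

#052D94 is rgb(5, 45, 148); #666F84 is rgb(102, 111, 132).
On the R channel (widest range): 102 ≈ 5 + (p/100)(128 − 5), so p ≈ 100×(102 − 5)/(128 − 5) = 9700/123 = 78.86.
p = 79 reproduces all three channels after rounding.

79%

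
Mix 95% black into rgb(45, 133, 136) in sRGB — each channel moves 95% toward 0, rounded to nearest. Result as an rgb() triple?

Per channel, c → c + 0.95(0 − c):
  R: 45 + 0.95×(0−45) = 45 − 42.75 = 2.25 → 2
  G: 133 + 0.95×(0−133) = 133 − 126.35 = 6.65 → 7
  B: 136 + 0.95×(0−136) = 136 − 129.2 = 6.8 → 7

rgb(2, 7, 7)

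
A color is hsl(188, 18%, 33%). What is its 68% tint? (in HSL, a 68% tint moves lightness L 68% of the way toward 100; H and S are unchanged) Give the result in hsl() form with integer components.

L moves 68% from 33 toward 100: 33 + 45.56 = 78.56 → 79.
H and S are unchanged.

hsl(188, 18%, 79%)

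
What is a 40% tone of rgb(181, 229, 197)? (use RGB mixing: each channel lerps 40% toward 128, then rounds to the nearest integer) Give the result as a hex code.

#A0BDA9

A 40% tone moves each channel 40% toward 128:
  R: 181 + 0.4×(128−181) = 181 − 21.2 = 159.8 → 160
  G: 229 + 0.4×(128−229) = 229 − 40.4 = 188.6 → 189
  B: 197 − 27.6 = 169.4 → 169
rgb(160, 189, 169) = #A0BDA9.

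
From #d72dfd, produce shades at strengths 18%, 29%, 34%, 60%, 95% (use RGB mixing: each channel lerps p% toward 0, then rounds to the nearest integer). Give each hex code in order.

#b025cf, #9920b4, #8e1ea7, #561265, #0b020d

#d72dfd is rgb(215, 45, 253).
18%: (215 − 38.7 = 176.3→176, 45 − 8.1 = 36.9→37, 253 − 45.54 = 207.46→207) → #b025cf
29%: (215 − 62.35 = 152.65→153, 45 − 13.05 = 31.95→32, 253 − 73.37 = 179.63→180) → #9920b4
34%: (215 − 73.1 = 141.9→142, 45 − 15.3 = 29.7→30, 253 − 86.02 = 166.98→167) → #8e1ea7
60%: (215 − 129 = 86→86, 45 − 27 = 18→18, 253 − 151.8 = 101.2→101) → #561265
95%: (215 − 204.25 = 10.75→11, 45 − 42.75 = 2.25→2, 253 − 240.35 = 12.65→13) → #0b020d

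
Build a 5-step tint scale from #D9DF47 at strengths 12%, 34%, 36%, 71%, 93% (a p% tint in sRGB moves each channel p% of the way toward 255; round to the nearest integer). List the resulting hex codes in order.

#D9DF47 is rgb(217, 223, 71).
12%: (217 + 4.56 = 221.56→222, 223 + 3.84 = 226.84→227, 71 + 22.08 = 93.08→93) → #DEE35D
34%: (217 + 12.92 = 229.92→230, 223 + 10.88 = 233.88→234, 71 + 62.56 = 133.56→134) → #E6EA86
36%: (217 + 13.68 = 230.68→231, 223 + 11.52 = 234.52→235, 71 + 66.24 = 137.24→137) → #E7EB89
71%: (217 + 26.98 = 243.98→244, 223 + 22.72 = 245.72→246, 71 + 130.64 = 201.64→202) → #F4F6CA
93%: (217 + 35.34 = 252.34→252, 223 + 29.76 = 252.76→253, 71 + 171.12 = 242.12→242) → #FCFDF2

#DEE35D, #E6EA86, #E7EB89, #F4F6CA, #FCFDF2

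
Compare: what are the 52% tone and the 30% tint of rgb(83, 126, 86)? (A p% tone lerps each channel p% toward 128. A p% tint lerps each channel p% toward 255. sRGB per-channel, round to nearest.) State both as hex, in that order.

52% tone:
  R: 83 + 23.4 = 106.4 → 106
  G: 126 + 0.52×(128−126) = 126 + 1.04 = 127.04 → 127
  B: 86 + 21.84 = 107.84 → 108
  → #6A7F6C
30% tint:
  R: 83 + 0.3×(255−83) = 83 + 51.6 = 134.6 → 135
  G: 126 + 38.7 = 164.7 → 165
  B: 86 + 50.7 = 136.7 → 137
  → #87A589

#6A7F6C, #87A589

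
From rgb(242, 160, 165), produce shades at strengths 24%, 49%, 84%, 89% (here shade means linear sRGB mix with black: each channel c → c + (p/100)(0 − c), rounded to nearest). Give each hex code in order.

#B87A7D, #7B5254, #271A1A, #1B1212

24%: (242 − 58.08 = 183.92→184, 160 − 38.4 = 121.6→122, 165 − 39.6 = 125.4→125) → #B87A7D
49%: (242 − 118.58 = 123.42→123, 160 − 78.4 = 81.6→82, 165 − 80.85 = 84.15→84) → #7B5254
84%: (242 − 203.28 = 38.72→39, 160 − 134.4 = 25.6→26, 165 − 138.6 = 26.4→26) → #271A1A
89%: (242 − 215.38 = 26.62→27, 160 − 142.4 = 17.6→18, 165 − 146.85 = 18.15→18) → #1B1212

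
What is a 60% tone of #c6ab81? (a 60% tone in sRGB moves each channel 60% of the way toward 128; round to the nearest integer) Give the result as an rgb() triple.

rgb(156, 145, 128)

#c6ab81 is rgb(198, 171, 129).
A 60% tone moves each channel 60% toward 128:
  R: 198 + 0.6×(128−198) = 198 − 42 = 156 → 156
  G: 171 − 25.8 = 145.2 → 145
  B: 129 + 0.6×(128−129) = 129 − 0.6 = 128.4 → 128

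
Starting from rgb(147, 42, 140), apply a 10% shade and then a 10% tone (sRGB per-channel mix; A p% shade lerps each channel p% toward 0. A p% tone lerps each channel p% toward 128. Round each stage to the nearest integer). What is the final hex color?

Lerp each channel 10% toward 0:
  R: 147 − 14.7 = 132.3 → 132
  G: 42 − 4.2 = 37.8 → 38
  B: 140 − 14 = 126 → 126
After the shade: rgb(132, 38, 126) = #84267E.
A 10% tone moves each channel 10% toward 128:
  R: 132 + 0.1×(128−132) = 132 − 0.4 = 131.6 → 132
  G: 38 + 9 = 47 → 47
  B: 126 + 0.1×(128−126) = 126 + 0.2 = 126.2 → 126
rgb(132, 47, 126) = #842F7E.

#842F7E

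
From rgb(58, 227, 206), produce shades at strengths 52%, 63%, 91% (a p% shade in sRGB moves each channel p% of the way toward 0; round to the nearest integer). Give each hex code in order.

52%: (58 − 30.16 = 27.84→28, 227 − 118.04 = 108.96→109, 206 − 107.12 = 98.88→99) → #1C6D63
63%: (58 − 36.54 = 21.46→21, 227 − 143.01 = 83.99→84, 206 − 129.78 = 76.22→76) → #15544C
91%: (58 − 52.78 = 5.22→5, 227 − 206.57 = 20.43→20, 206 − 187.46 = 18.54→19) → #051413

#1C6D63, #15544C, #051413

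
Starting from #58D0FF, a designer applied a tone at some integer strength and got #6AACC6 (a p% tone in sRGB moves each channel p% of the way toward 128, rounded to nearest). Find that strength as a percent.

#58D0FF is rgb(88, 208, 255); #6AACC6 is rgb(106, 172, 198).
On the B channel (widest range): 198 ≈ 255 + (p/100)(128 − 255), so p ≈ 100×(198 − 255)/(128 − 255) = -5700/-127 = 44.88.
p = 45 reproduces all three channels after rounding.

45%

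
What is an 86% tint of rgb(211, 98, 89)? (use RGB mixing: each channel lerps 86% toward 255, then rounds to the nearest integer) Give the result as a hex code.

Per channel, c → c + 0.86(255 − c):
  R: 211 + 37.84 = 248.84 → 249
  G: 98 + 135.02 = 233.02 → 233
  B: 89 + 0.86×(255−89) = 89 + 142.76 = 231.76 → 232
rgb(249, 233, 232) = #f9e9e8.

#f9e9e8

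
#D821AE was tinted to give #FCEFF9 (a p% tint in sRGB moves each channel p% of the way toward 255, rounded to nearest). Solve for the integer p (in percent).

93%

#D821AE is rgb(216, 33, 174); #FCEFF9 is rgb(252, 239, 249).
On the G channel (widest range): 239 ≈ 33 + (p/100)(255 − 33), so p ≈ 100×(239 − 33)/(255 − 33) = 20600/222 = 92.79.
p = 93 reproduces all three channels after rounding.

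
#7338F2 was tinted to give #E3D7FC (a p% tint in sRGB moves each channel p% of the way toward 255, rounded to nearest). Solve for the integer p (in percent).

80%

#7338F2 is rgb(115, 56, 242); #E3D7FC is rgb(227, 215, 252).
On the G channel (widest range): 215 ≈ 56 + (p/100)(255 − 56), so p ≈ 100×(215 − 56)/(255 − 56) = 15900/199 = 79.90.
p = 80 reproduces all three channels after rounding.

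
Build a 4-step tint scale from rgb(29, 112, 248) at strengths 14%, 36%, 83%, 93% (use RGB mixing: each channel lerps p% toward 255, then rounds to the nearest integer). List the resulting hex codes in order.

#3D84F9, #6EA3FB, #D9E7FE, #EFF5FF

14%: (29 + 31.64 = 60.64→61, 112 + 20.02 = 132.02→132, 248 + 0.98 = 248.98→249) → #3D84F9
36%: (29 + 81.36 = 110.36→110, 112 + 51.48 = 163.48→163, 248 + 2.52 = 250.52→251) → #6EA3FB
83%: (29 + 187.58 = 216.58→217, 112 + 118.69 = 230.69→231, 248 + 5.81 = 253.81→254) → #D9E7FE
93%: (29 + 210.18 = 239.18→239, 112 + 132.99 = 244.99→245, 248 + 6.51 = 254.51→255) → #EFF5FF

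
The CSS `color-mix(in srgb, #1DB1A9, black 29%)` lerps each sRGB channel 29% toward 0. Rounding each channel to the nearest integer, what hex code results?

#157E78

#1DB1A9 is rgb(29, 177, 169).
Lerp each channel 29% toward 0:
  R: 29 − 8.41 = 20.59 → 21
  G: 177 + 0.29×(0−177) = 177 − 51.33 = 125.67 → 126
  B: 169 + 0.29×(0−169) = 169 − 49.01 = 119.99 → 120
rgb(21, 126, 120) = #157E78.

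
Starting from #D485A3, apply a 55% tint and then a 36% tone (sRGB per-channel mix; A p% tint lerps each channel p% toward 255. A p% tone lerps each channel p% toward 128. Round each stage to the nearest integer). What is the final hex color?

#D485A3 is rgb(212, 133, 163).
Per channel, c → c + 0.55(255 − c):
  R: 212 + 0.55×(255−212) = 212 + 23.65 = 235.65 → 236
  G: 133 + 67.1 = 200.1 → 200
  B: 163 + 0.55×(255−163) = 163 + 50.6 = 213.6 → 214
After the tint: rgb(236, 200, 214) = #ECC8D6.
Lerp each channel 36% toward 128:
  R: 236 − 38.88 = 197.12 → 197
  G: 200 − 25.92 = 174.08 → 174
  B: 214 − 30.96 = 183.04 → 183
rgb(197, 174, 183) = #C5AEB7.

#C5AEB7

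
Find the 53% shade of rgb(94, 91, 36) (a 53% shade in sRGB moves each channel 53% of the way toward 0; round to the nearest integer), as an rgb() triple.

rgb(44, 43, 17)

A 53% shade moves each channel 53% toward 0:
  R: 94 + 0.53×(0−94) = 94 − 49.82 = 44.18 → 44
  G: 91 + 0.53×(0−91) = 91 − 48.23 = 42.77 → 43
  B: 36 + 0.53×(0−36) = 36 − 19.08 = 16.92 → 17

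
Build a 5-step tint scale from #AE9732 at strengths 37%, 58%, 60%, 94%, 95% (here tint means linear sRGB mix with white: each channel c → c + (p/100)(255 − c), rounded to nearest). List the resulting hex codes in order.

#CCBD7E, #DDD3A9, #DFD5AD, #FAF9F3, #FBFAF5

#AE9732 is rgb(174, 151, 50).
37%: (174 + 29.97 = 203.97→204, 151 + 38.48 = 189.48→189, 50 + 75.85 = 125.85→126) → #CCBD7E
58%: (174 + 46.98 = 220.98→221, 151 + 60.32 = 211.32→211, 50 + 118.9 = 168.9→169) → #DDD3A9
60%: (174 + 48.6 = 222.6→223, 151 + 62.4 = 213.4→213, 50 + 123 = 173→173) → #DFD5AD
94%: (174 + 76.14 = 250.14→250, 151 + 97.76 = 248.76→249, 50 + 192.7 = 242.7→243) → #FAF9F3
95%: (174 + 76.95 = 250.95→251, 151 + 98.8 = 249.8→250, 50 + 194.75 = 244.75→245) → #FBFAF5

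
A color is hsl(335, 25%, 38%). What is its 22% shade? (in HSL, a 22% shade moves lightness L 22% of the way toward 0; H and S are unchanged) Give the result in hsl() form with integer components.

hsl(335, 25%, 30%)

L moves 22% from 38 toward 0: 38 − 8.36 = 29.64 → 30.
H and S are unchanged.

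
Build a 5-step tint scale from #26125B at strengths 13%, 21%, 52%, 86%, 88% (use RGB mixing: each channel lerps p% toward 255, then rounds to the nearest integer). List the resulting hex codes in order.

#26125B is rgb(38, 18, 91).
13%: (38 + 28.21 = 66.21→66, 18 + 30.81 = 48.81→49, 91 + 21.32 = 112.32→112) → #423170
21%: (38 + 45.57 = 83.57→84, 18 + 49.77 = 67.77→68, 91 + 34.44 = 125.44→125) → #54447D
52%: (38 + 112.84 = 150.84→151, 18 + 123.24 = 141.24→141, 91 + 85.28 = 176.28→176) → #978DB0
86%: (38 + 186.62 = 224.62→225, 18 + 203.82 = 221.82→222, 91 + 141.04 = 232.04→232) → #E1DEE8
88%: (38 + 190.96 = 228.96→229, 18 + 208.56 = 226.56→227, 91 + 144.32 = 235.32→235) → #E5E3EB

#423170, #54447D, #978DB0, #E1DEE8, #E5E3EB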